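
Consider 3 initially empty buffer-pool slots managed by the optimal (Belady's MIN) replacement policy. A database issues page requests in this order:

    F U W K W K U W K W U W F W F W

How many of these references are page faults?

F: fault, frames (F)
U: fault, frames (F U)
W: fault, frames (F U W)
K: fault, evict F, frames (U W K)
W: hit
K: hit
U: hit
W: hit
K: hit
W: hit
U: hit
W: hit
F: fault, evict K, frames (U W F)
W: hit
F: hit
W: hit
Page faults: 5.

5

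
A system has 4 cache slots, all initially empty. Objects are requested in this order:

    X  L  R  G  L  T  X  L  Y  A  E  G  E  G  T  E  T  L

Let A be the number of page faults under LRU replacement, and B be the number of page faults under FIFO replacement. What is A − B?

Under LRU: F F F F . F F . F F F F . . F . . F → 12 faults.
Under FIFO: F F F F . F F F F F F F . . F . . F → 13 faults.
A − B = 12 − 13 = -1.

-1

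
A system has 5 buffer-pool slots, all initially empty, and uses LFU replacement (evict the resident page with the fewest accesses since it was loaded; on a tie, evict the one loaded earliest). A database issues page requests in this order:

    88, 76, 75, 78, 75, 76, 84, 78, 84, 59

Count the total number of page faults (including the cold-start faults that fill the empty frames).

6

88 → fault, frames (88)
76 → fault, frames (88 76)
75 → fault, frames (88 76 75)
78 → fault, frames (88 76 75 78)
75 → hit
76 → hit
84 → fault, frames (88 76 75 78 84)
78 → hit
84 → hit
59 → fault, evict 88, frames (76 75 78 84 59)
Page faults: 6.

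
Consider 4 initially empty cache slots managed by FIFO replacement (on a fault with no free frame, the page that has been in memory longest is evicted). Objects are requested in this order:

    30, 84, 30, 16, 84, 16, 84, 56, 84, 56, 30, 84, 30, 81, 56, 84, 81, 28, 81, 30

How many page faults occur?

7

30 → miss, frames [30]
84 → miss, frames [30, 84]
30 → hit
16 → miss, frames [30, 84, 16]
84 → hit
16 → hit
84 → hit
56 → miss, frames [30, 84, 16, 56]
84 → hit
56 → hit
30 → hit
84 → hit
30 → hit
81 → miss, evict 30, frames [84, 16, 56, 81]
56 → hit
84 → hit
81 → hit
28 → miss, evict 84, frames [16, 56, 81, 28]
81 → hit
30 → miss, evict 16, frames [56, 81, 28, 30]
Page faults: 7.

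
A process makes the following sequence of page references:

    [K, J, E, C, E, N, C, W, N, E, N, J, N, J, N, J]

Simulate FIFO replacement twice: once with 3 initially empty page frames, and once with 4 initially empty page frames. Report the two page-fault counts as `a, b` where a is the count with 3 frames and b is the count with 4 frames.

9, 7

3 frames: F F F F . F . F . F . F F . . . → 9 faults.
4 frames: F F F F . F . F . . . F . . . . → 7 faults.
7 < 9: adding a frame reduced faults, as is typical.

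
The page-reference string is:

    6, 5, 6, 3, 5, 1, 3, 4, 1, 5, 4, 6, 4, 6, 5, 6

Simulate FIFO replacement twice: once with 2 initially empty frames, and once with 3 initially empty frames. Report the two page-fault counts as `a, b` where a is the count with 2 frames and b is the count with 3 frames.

2 frames: F F . F . F . F . F . F F . F F → 10 faults.
3 frames: F F . F . F . F . F . F . . . . → 7 faults.
7 < 10: adding a frame reduced faults, as is typical.

10, 7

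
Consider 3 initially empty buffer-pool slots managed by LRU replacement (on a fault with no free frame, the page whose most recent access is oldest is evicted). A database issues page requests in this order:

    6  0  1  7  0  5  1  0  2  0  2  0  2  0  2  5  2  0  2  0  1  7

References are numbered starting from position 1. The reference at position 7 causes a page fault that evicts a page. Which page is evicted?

7

pos 1: 6: miss, frames {6}
pos 2: 0: miss, frames {6,0}
pos 3: 1: miss, frames {6,0,1}
pos 4: 7: miss, evict 6, frames {0,1,7}
pos 5: 0: hit
pos 6: 5: miss, evict 1, frames {7,0,5}
pos 7: 1: miss, evict 7, frames {0,5,1}
At position 7, page 7 is evicted.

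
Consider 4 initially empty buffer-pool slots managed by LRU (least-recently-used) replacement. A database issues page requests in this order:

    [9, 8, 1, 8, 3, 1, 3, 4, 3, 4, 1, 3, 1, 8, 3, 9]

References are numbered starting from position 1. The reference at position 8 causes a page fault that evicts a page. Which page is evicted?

9

pos 1: 9 -> fault, frames [9]
pos 2: 8 -> fault, frames [9, 8]
pos 3: 1 -> fault, frames [9, 8, 1]
pos 4: 8 -> hit
pos 5: 3 -> fault, frames [9, 1, 8, 3]
pos 6: 1 -> hit
pos 7: 3 -> hit
pos 8: 4 -> fault, evict 9, frames [8, 1, 3, 4]
At position 8, page 9 is evicted.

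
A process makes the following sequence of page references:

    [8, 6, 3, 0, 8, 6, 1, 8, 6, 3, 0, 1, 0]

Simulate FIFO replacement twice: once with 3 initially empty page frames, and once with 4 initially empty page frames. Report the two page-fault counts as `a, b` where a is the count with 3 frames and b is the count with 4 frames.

3 frames: F F F F F F F . . F F . . → 9 faults.
4 frames: F F F F . . F F F F F F . → 10 faults.
10 > 9: adding a frame increased faults — Belady's anomaly.

9, 10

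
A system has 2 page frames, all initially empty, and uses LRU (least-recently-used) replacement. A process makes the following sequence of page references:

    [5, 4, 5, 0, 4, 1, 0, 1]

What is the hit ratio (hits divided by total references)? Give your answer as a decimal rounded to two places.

5 -> fault, frames (5)
4 -> fault, frames (5 4)
5 -> hit
0 -> fault, evict 4, frames (5 0)
4 -> fault, evict 5, frames (0 4)
1 -> fault, evict 0, frames (4 1)
0 -> fault, evict 4, frames (1 0)
1 -> hit
Hits: 2 of 8 references → 2/8 = 0.2500.

0.25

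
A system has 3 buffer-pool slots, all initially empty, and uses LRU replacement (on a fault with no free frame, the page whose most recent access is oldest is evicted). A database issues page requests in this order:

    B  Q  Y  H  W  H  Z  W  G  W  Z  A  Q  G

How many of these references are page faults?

B -> fault, frames [B]
Q -> fault, frames [B, Q]
Y -> fault, frames [B, Q, Y]
H -> fault, evict B, frames [Q, Y, H]
W -> fault, evict Q, frames [Y, H, W]
H -> hit
Z -> fault, evict Y, frames [W, H, Z]
W -> hit
G -> fault, evict H, frames [Z, W, G]
W -> hit
Z -> hit
A -> fault, evict G, frames [W, Z, A]
Q -> fault, evict W, frames [Z, A, Q]
G -> fault, evict Z, frames [A, Q, G]
Page faults: 10.

10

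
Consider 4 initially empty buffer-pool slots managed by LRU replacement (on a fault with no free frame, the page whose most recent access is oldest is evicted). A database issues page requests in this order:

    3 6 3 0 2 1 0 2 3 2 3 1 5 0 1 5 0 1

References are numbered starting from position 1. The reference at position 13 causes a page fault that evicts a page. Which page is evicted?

0

pos 1: 3: miss, frames {3}
pos 2: 6: miss, frames {3,6}
pos 3: 3: hit
pos 4: 0: miss, frames {6,3,0}
pos 5: 2: miss, frames {6,3,0,2}
pos 6: 1: miss, evict 6, frames {3,0,2,1}
pos 7: 0: hit
pos 8: 2: hit
pos 9: 3: hit
pos 10: 2: hit
pos 11: 3: hit
pos 12: 1: hit
pos 13: 5: miss, evict 0, frames {2,3,1,5}
At position 13, page 0 is evicted.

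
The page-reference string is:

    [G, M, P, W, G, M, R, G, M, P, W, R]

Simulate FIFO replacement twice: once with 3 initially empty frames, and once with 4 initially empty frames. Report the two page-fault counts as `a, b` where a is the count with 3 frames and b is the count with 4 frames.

9, 10

3 frames: F F F F F F F . . F F . → 9 faults.
4 frames: F F F F . . F F F F F F → 10 faults.
10 > 9: adding a frame increased faults — Belady's anomaly.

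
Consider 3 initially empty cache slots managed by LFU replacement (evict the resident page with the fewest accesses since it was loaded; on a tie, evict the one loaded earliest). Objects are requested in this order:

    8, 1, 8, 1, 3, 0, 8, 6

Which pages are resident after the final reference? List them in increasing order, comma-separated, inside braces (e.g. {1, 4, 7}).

8 → miss, frames [8]
1 → miss, frames [8, 1]
8 → hit
1 → hit
3 → miss, frames [8, 1, 3]
0 → miss, evict 3, frames [8, 1, 0]
8 → hit
6 → miss, evict 0, frames [8, 1, 6]

{1, 6, 8}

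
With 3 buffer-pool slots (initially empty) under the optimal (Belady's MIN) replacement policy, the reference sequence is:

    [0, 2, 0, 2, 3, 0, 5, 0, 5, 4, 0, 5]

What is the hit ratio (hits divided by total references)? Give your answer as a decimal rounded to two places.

0.58

0 -> miss, frames {0}
2 -> miss, frames {0,2}
0 -> hit
2 -> hit
3 -> miss, frames {0,2,3}
0 -> hit
5 -> miss, evict 3, frames {0,2,5}
0 -> hit
5 -> hit
4 -> miss, evict 2, frames {0,5,4}
0 -> hit
5 -> hit
Hits: 7 of 12 references → 7/12 = 0.5833.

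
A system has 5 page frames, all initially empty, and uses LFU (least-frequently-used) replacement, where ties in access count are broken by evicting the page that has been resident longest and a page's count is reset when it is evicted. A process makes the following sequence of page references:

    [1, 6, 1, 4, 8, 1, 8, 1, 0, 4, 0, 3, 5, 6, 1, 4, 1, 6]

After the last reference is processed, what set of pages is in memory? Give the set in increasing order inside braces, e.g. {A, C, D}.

{0, 1, 4, 6, 8}

1 → miss, frames [1]
6 → miss, frames [1, 6]
1 → hit
4 → miss, frames [1, 6, 4]
8 → miss, frames [1, 6, 4, 8]
1 → hit
8 → hit
1 → hit
0 → miss, frames [1, 6, 4, 8, 0]
4 → hit
0 → hit
3 → miss, evict 6, frames [1, 4, 8, 0, 3]
5 → miss, evict 3, frames [1, 4, 8, 0, 5]
6 → miss, evict 5, frames [1, 4, 8, 0, 6]
1 → hit
4 → hit
1 → hit
6 → hit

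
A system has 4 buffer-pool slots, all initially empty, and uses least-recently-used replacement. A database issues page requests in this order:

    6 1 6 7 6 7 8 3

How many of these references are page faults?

5

6 → fault, frames (6)
1 → fault, frames (6 1)
6 → hit
7 → fault, frames (1 6 7)
6 → hit
7 → hit
8 → fault, frames (1 6 7 8)
3 → fault, evict 1, frames (6 7 8 3)
Page faults: 5.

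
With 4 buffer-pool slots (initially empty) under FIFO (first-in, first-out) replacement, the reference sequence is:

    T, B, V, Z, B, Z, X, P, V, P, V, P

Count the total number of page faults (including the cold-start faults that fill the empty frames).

6

T → fault, frames [T]
B → fault, frames [T, B]
V → fault, frames [T, B, V]
Z → fault, frames [T, B, V, Z]
B → hit
Z → hit
X → fault, evict T, frames [B, V, Z, X]
P → fault, evict B, frames [V, Z, X, P]
V → hit
P → hit
V → hit
P → hit
Page faults: 6.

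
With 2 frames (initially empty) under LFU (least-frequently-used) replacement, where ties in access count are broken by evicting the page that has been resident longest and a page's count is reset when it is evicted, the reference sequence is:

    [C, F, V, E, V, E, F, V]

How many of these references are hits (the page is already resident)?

2

C → fault, frames {C}
F → fault, frames {C,F}
V → fault, evict C, frames {F,V}
E → fault, evict F, frames {V,E}
V → hit
E → hit
F → fault, evict V, frames {E,F}
V → fault, evict F, frames {E,V}
Hits: 2.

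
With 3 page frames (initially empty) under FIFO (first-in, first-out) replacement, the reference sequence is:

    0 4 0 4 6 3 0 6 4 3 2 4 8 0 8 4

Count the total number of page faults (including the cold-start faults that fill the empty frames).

0 → miss, frames {0}
4 → miss, frames {0,4}
0 → hit
4 → hit
6 → miss, frames {0,4,6}
3 → miss, evict 0, frames {4,6,3}
0 → miss, evict 4, frames {6,3,0}
6 → hit
4 → miss, evict 6, frames {3,0,4}
3 → hit
2 → miss, evict 3, frames {0,4,2}
4 → hit
8 → miss, evict 0, frames {4,2,8}
0 → miss, evict 4, frames {2,8,0}
8 → hit
4 → miss, evict 2, frames {8,0,4}
Page faults: 10.

10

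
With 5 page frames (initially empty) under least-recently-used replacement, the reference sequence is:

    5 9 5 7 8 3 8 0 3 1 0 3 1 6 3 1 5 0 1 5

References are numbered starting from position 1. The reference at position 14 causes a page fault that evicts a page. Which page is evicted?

7

pos 1: 5 → miss, frames {5}
pos 2: 9 → miss, frames {5,9}
pos 3: 5 → hit
pos 4: 7 → miss, frames {9,5,7}
pos 5: 8 → miss, frames {9,5,7,8}
pos 6: 3 → miss, frames {9,5,7,8,3}
pos 7: 8 → hit
pos 8: 0 → miss, evict 9, frames {5,7,3,8,0}
pos 9: 3 → hit
pos 10: 1 → miss, evict 5, frames {7,8,0,3,1}
pos 11: 0 → hit
pos 12: 3 → hit
pos 13: 1 → hit
pos 14: 6 → miss, evict 7, frames {8,0,3,1,6}
At position 14, page 7 is evicted.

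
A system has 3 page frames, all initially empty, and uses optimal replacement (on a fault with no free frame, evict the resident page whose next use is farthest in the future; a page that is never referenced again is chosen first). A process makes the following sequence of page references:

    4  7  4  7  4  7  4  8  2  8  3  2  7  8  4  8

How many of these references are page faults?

4: miss, frames [4]
7: miss, frames [4, 7]
4: hit
7: hit
4: hit
7: hit
4: hit
8: miss, frames [4, 7, 8]
2: miss, evict 4, frames [7, 8, 2]
8: hit
3: miss, evict 8, frames [7, 2, 3]
2: hit
7: hit
8: miss, evict 3, frames [7, 2, 8]
4: miss, evict 2, frames [7, 8, 4]
8: hit
Page faults: 7.

7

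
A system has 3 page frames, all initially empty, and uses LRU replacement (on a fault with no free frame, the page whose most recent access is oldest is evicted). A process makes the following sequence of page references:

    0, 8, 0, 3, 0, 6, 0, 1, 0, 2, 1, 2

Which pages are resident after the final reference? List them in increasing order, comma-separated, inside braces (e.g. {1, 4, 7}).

{0, 1, 2}

0 -> fault, frames [0]
8 -> fault, frames [0, 8]
0 -> hit
3 -> fault, frames [8, 0, 3]
0 -> hit
6 -> fault, evict 8, frames [3, 0, 6]
0 -> hit
1 -> fault, evict 3, frames [6, 0, 1]
0 -> hit
2 -> fault, evict 6, frames [1, 0, 2]
1 -> hit
2 -> hit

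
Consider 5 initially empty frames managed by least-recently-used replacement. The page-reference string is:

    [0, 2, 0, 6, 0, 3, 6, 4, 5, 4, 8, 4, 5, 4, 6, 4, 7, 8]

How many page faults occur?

0: fault, frames {0}
2: fault, frames {0,2}
0: hit
6: fault, frames {2,0,6}
0: hit
3: fault, frames {2,6,0,3}
6: hit
4: fault, frames {2,0,3,6,4}
5: fault, evict 2, frames {0,3,6,4,5}
4: hit
8: fault, evict 0, frames {3,6,5,4,8}
4: hit
5: hit
4: hit
6: hit
4: hit
7: fault, evict 3, frames {8,5,6,4,7}
8: hit
Page faults: 8.

8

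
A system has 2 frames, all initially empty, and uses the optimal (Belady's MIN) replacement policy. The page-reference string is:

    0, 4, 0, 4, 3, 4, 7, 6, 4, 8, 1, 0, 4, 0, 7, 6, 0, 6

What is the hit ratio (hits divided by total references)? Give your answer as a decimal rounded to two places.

0 → miss, frames [0]
4 → miss, frames [0, 4]
0 → hit
4 → hit
3 → miss, evict 0, frames [4, 3]
4 → hit
7 → miss, evict 3, frames [4, 7]
6 → miss, evict 7, frames [4, 6]
4 → hit
8 → miss, evict 6, frames [4, 8]
1 → miss, evict 8, frames [4, 1]
0 → miss, evict 1, frames [4, 0]
4 → hit
0 → hit
7 → miss, evict 4, frames [0, 7]
6 → miss, evict 7, frames [0, 6]
0 → hit
6 → hit
Hits: 8 of 18 references → 8/18 = 0.4444.

0.44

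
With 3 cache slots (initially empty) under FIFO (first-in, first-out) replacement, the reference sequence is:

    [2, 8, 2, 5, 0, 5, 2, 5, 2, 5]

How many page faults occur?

5

2 -> fault, frames {2}
8 -> fault, frames {2,8}
2 -> hit
5 -> fault, frames {2,8,5}
0 -> fault, evict 2, frames {8,5,0}
5 -> hit
2 -> fault, evict 8, frames {5,0,2}
5 -> hit
2 -> hit
5 -> hit
Page faults: 5.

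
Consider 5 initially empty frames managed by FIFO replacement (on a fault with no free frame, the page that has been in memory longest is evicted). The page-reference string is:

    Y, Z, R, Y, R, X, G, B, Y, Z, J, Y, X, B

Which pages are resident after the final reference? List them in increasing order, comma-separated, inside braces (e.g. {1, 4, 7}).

{B, J, X, Y, Z}

Y: fault, frames {Y}
Z: fault, frames {Y,Z}
R: fault, frames {Y,Z,R}
Y: hit
R: hit
X: fault, frames {Y,Z,R,X}
G: fault, frames {Y,Z,R,X,G}
B: fault, evict Y, frames {Z,R,X,G,B}
Y: fault, evict Z, frames {R,X,G,B,Y}
Z: fault, evict R, frames {X,G,B,Y,Z}
J: fault, evict X, frames {G,B,Y,Z,J}
Y: hit
X: fault, evict G, frames {B,Y,Z,J,X}
B: hit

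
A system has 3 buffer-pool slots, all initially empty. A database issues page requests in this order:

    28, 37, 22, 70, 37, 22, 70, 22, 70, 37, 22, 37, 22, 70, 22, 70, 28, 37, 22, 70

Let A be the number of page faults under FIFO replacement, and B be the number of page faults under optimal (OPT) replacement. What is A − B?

Under FIFO: F F F F . . . . . . . . . . . . F F F F → 8 faults.
Under OPT: F F F F . . . . . . . . . . . . F . . F → 6 faults.
A − B = 8 − 6 = 2.

2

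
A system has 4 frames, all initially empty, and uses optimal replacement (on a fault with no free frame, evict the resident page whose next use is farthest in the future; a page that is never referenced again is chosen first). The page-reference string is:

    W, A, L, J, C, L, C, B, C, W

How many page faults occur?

6

W → fault, frames {W}
A → fault, frames {W,A}
L → fault, frames {W,A,L}
J → fault, frames {W,A,L,J}
C → fault, evict J, frames {W,A,L,C}
L → hit
C → hit
B → fault, evict L, frames {W,A,C,B}
C → hit
W → hit
Page faults: 6.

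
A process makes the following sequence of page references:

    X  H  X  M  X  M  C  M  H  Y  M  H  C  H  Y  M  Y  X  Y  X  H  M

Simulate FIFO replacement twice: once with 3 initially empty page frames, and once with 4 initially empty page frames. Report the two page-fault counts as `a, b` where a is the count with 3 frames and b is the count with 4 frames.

11, 8

3 frames: F F . F . . F . . F . F . . . F . F F . F F → 11 faults.
4 frames: F F . F . . F . . F . . . . . . . F . . F F → 8 faults.
8 < 11: adding a frame reduced faults, as is typical.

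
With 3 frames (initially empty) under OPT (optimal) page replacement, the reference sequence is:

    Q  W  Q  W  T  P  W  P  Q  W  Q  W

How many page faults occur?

4

Q → fault, frames (Q)
W → fault, frames (Q W)
Q → hit
W → hit
T → fault, frames (Q W T)
P → fault, evict T, frames (Q W P)
W → hit
P → hit
Q → hit
W → hit
Q → hit
W → hit
Page faults: 4.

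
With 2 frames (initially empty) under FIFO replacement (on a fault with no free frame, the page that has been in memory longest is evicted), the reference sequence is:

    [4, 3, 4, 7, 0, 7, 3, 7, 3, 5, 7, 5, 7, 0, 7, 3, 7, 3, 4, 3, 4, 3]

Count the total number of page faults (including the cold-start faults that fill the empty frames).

11

4 -> miss, frames [4]
3 -> miss, frames [4, 3]
4 -> hit
7 -> miss, evict 4, frames [3, 7]
0 -> miss, evict 3, frames [7, 0]
7 -> hit
3 -> miss, evict 7, frames [0, 3]
7 -> miss, evict 0, frames [3, 7]
3 -> hit
5 -> miss, evict 3, frames [7, 5]
7 -> hit
5 -> hit
7 -> hit
0 -> miss, evict 7, frames [5, 0]
7 -> miss, evict 5, frames [0, 7]
3 -> miss, evict 0, frames [7, 3]
7 -> hit
3 -> hit
4 -> miss, evict 7, frames [3, 4]
3 -> hit
4 -> hit
3 -> hit
Page faults: 11.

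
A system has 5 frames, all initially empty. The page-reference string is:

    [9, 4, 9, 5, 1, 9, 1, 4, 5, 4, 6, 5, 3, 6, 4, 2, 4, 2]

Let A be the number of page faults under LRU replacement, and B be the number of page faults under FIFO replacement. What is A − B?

-1

Under LRU: F F . F F . . . . . F . F . . F . . → 7 faults.
Under FIFO: F F . F F . . . . . F . F . . F F . → 8 faults.
A − B = 7 − 8 = -1.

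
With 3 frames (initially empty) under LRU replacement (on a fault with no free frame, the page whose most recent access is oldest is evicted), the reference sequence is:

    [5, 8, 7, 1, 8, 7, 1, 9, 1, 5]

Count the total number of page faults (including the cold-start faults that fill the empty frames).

6

5 -> fault, frames {5}
8 -> fault, frames {5,8}
7 -> fault, frames {5,8,7}
1 -> fault, evict 5, frames {8,7,1}
8 -> hit
7 -> hit
1 -> hit
9 -> fault, evict 8, frames {7,1,9}
1 -> hit
5 -> fault, evict 7, frames {9,1,5}
Page faults: 6.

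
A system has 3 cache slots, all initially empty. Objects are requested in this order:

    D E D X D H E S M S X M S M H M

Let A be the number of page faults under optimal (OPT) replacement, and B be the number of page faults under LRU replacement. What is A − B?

-2

Under OPT: F F . F . F . F F . . . . . F . → 7 faults.
Under LRU: F F . F . F F F F . F . . . F . → 9 faults.
A − B = 7 − 9 = -2.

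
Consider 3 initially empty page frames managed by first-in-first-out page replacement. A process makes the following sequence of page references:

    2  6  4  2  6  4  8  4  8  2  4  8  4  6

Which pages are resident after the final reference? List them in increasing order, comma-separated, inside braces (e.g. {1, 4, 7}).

{2, 6, 8}

2: miss, frames (2)
6: miss, frames (2 6)
4: miss, frames (2 6 4)
2: hit
6: hit
4: hit
8: miss, evict 2, frames (6 4 8)
4: hit
8: hit
2: miss, evict 6, frames (4 8 2)
4: hit
8: hit
4: hit
6: miss, evict 4, frames (8 2 6)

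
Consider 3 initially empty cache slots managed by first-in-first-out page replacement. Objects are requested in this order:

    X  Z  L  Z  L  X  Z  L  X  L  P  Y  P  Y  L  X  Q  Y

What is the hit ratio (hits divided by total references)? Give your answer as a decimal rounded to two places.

0.61

X -> miss, frames [X]
Z -> miss, frames [X, Z]
L -> miss, frames [X, Z, L]
Z -> hit
L -> hit
X -> hit
Z -> hit
L -> hit
X -> hit
L -> hit
P -> miss, evict X, frames [Z, L, P]
Y -> miss, evict Z, frames [L, P, Y]
P -> hit
Y -> hit
L -> hit
X -> miss, evict L, frames [P, Y, X]
Q -> miss, evict P, frames [Y, X, Q]
Y -> hit
Hits: 11 of 18 references → 11/18 = 0.6111.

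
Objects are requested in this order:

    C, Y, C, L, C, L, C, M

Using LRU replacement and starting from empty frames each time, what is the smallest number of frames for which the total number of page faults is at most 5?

2

f=1: 8 faults
f=2: 4 faults
f=3: 4 faults
f=4: 4 faults
Smallest f with faults ≤ 5 is 2.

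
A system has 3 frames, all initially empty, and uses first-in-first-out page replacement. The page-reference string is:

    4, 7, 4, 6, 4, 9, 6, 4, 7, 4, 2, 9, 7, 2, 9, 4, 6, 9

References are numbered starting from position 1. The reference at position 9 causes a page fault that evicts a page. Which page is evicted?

6

pos 1: 4 → miss, frames (4)
pos 2: 7 → miss, frames (4 7)
pos 3: 4 → hit
pos 4: 6 → miss, frames (4 7 6)
pos 5: 4 → hit
pos 6: 9 → miss, evict 4, frames (7 6 9)
pos 7: 6 → hit
pos 8: 4 → miss, evict 7, frames (6 9 4)
pos 9: 7 → miss, evict 6, frames (9 4 7)
At position 9, page 6 is evicted.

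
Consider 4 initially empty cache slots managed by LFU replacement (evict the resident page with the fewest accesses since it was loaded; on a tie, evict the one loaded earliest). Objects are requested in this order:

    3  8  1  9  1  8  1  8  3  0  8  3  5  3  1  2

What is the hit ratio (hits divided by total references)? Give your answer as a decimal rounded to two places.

0.56

3 → miss, frames {3}
8 → miss, frames {3,8}
1 → miss, frames {3,8,1}
9 → miss, frames {3,8,1,9}
1 → hit
8 → hit
1 → hit
8 → hit
3 → hit
0 → miss, evict 9, frames {3,8,1,0}
8 → hit
3 → hit
5 → miss, evict 0, frames {3,8,1,5}
3 → hit
1 → hit
2 → miss, evict 5, frames {3,8,1,2}
Hits: 9 of 16 references → 9/16 = 0.5625.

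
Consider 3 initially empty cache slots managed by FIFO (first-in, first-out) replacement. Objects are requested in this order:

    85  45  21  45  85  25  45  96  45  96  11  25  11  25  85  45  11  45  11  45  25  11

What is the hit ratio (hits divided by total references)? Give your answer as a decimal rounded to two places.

85 -> fault, frames (85)
45 -> fault, frames (85 45)
21 -> fault, frames (85 45 21)
45 -> hit
85 -> hit
25 -> fault, evict 85, frames (45 21 25)
45 -> hit
96 -> fault, evict 45, frames (21 25 96)
45 -> fault, evict 21, frames (25 96 45)
96 -> hit
11 -> fault, evict 25, frames (96 45 11)
25 -> fault, evict 96, frames (45 11 25)
11 -> hit
25 -> hit
85 -> fault, evict 45, frames (11 25 85)
45 -> fault, evict 11, frames (25 85 45)
11 -> fault, evict 25, frames (85 45 11)
45 -> hit
11 -> hit
45 -> hit
25 -> fault, evict 85, frames (45 11 25)
11 -> hit
Hits: 10 of 22 references → 10/22 = 0.4545.

0.45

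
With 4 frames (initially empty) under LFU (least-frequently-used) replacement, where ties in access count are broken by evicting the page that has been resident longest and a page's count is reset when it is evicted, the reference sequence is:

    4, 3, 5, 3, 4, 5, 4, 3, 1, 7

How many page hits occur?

4 -> miss, frames [4]
3 -> miss, frames [4, 3]
5 -> miss, frames [4, 3, 5]
3 -> hit
4 -> hit
5 -> hit
4 -> hit
3 -> hit
1 -> miss, frames [4, 3, 5, 1]
7 -> miss, evict 1, frames [4, 3, 5, 7]
Hits: 5.

5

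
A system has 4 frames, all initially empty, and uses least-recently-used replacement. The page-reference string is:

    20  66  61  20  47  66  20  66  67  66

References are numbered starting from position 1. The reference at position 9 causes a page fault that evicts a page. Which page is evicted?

pos 1: 20: miss, frames [20]
pos 2: 66: miss, frames [20, 66]
pos 3: 61: miss, frames [20, 66, 61]
pos 4: 20: hit
pos 5: 47: miss, frames [66, 61, 20, 47]
pos 6: 66: hit
pos 7: 20: hit
pos 8: 66: hit
pos 9: 67: miss, evict 61, frames [47, 20, 66, 67]
At position 9, page 61 is evicted.

61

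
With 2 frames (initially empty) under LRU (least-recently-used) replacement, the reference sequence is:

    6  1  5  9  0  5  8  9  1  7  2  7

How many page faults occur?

11

6 -> fault, frames {6}
1 -> fault, frames {6,1}
5 -> fault, evict 6, frames {1,5}
9 -> fault, evict 1, frames {5,9}
0 -> fault, evict 5, frames {9,0}
5 -> fault, evict 9, frames {0,5}
8 -> fault, evict 0, frames {5,8}
9 -> fault, evict 5, frames {8,9}
1 -> fault, evict 8, frames {9,1}
7 -> fault, evict 9, frames {1,7}
2 -> fault, evict 1, frames {7,2}
7 -> hit
Page faults: 11.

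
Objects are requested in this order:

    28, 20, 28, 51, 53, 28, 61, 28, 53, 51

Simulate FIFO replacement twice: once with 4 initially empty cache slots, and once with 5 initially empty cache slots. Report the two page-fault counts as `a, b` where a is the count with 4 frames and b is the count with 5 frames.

6, 5

4 frames: F F . F F . F F . . → 6 faults.
5 frames: F F . F F . F . . . → 5 faults.
5 < 6: adding a frame reduced faults, as is typical.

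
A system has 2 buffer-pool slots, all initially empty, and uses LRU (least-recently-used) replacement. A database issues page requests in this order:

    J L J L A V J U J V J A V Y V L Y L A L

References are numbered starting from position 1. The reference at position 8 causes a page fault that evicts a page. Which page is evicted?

V

pos 1: J → miss, frames (J)
pos 2: L → miss, frames (J L)
pos 3: J → hit
pos 4: L → hit
pos 5: A → miss, evict J, frames (L A)
pos 6: V → miss, evict L, frames (A V)
pos 7: J → miss, evict A, frames (V J)
pos 8: U → miss, evict V, frames (J U)
At position 8, page V is evicted.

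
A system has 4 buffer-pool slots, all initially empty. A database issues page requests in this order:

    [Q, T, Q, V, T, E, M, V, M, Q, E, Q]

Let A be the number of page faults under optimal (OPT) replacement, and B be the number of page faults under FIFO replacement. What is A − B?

-1

Under OPT: F F . F . F F . . . . . → 5 faults.
Under FIFO: F F . F . F F . . F . . → 6 faults.
A − B = 5 − 6 = -1.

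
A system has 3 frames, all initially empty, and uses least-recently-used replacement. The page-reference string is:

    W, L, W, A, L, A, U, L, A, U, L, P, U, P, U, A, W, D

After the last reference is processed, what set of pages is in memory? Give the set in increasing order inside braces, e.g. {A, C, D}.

W → fault, frames (W)
L → fault, frames (W L)
W → hit
A → fault, frames (L W A)
L → hit
A → hit
U → fault, evict W, frames (L A U)
L → hit
A → hit
U → hit
L → hit
P → fault, evict A, frames (U L P)
U → hit
P → hit
U → hit
A → fault, evict L, frames (P U A)
W → fault, evict P, frames (U A W)
D → fault, evict U, frames (A W D)

{A, D, W}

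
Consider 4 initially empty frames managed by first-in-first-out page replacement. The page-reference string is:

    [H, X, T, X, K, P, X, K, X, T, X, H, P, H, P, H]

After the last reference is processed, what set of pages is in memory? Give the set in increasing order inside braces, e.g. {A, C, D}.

{H, K, P, T}

H: miss, frames [H]
X: miss, frames [H, X]
T: miss, frames [H, X, T]
X: hit
K: miss, frames [H, X, T, K]
P: miss, evict H, frames [X, T, K, P]
X: hit
K: hit
X: hit
T: hit
X: hit
H: miss, evict X, frames [T, K, P, H]
P: hit
H: hit
P: hit
H: hit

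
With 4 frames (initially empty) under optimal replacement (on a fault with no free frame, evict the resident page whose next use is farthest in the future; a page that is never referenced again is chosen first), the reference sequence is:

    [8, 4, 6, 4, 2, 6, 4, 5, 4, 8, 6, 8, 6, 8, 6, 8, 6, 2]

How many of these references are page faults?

6

8: miss, frames (8)
4: miss, frames (8 4)
6: miss, frames (8 4 6)
4: hit
2: miss, frames (8 4 6 2)
6: hit
4: hit
5: miss, evict 2, frames (8 4 6 5)
4: hit
8: hit
6: hit
8: hit
6: hit
8: hit
6: hit
8: hit
6: hit
2: miss, evict 5, frames (8 4 6 2)
Page faults: 6.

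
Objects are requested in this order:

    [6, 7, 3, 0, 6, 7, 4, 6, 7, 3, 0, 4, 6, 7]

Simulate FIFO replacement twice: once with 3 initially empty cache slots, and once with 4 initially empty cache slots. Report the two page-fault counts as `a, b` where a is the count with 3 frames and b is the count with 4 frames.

3 frames: F F F F F F F . . F F . F F → 11 faults.
4 frames: F F F F . . F F F F F F F F → 12 faults.
12 > 11: adding a frame increased faults — Belady's anomaly.

11, 12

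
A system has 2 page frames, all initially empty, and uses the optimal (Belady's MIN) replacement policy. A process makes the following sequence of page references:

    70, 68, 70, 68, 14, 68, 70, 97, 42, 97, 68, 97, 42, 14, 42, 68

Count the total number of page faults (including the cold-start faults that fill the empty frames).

70 -> miss, frames [70]
68 -> miss, frames [70, 68]
70 -> hit
68 -> hit
14 -> miss, evict 70, frames [68, 14]
68 -> hit
70 -> miss, evict 14, frames [68, 70]
97 -> miss, evict 70, frames [68, 97]
42 -> miss, evict 68, frames [97, 42]
97 -> hit
68 -> miss, evict 42, frames [97, 68]
97 -> hit
42 -> miss, evict 97, frames [68, 42]
14 -> miss, evict 68, frames [42, 14]
42 -> hit
68 -> miss, evict 14, frames [42, 68]
Page faults: 10.

10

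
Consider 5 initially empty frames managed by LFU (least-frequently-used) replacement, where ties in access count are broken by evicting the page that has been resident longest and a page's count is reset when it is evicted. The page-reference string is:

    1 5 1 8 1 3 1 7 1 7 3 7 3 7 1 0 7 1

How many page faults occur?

6

1 → miss, frames (1)
5 → miss, frames (1 5)
1 → hit
8 → miss, frames (1 5 8)
1 → hit
3 → miss, frames (1 5 8 3)
1 → hit
7 → miss, frames (1 5 8 3 7)
1 → hit
7 → hit
3 → hit
7 → hit
3 → hit
7 → hit
1 → hit
0 → miss, evict 5, frames (1 8 3 7 0)
7 → hit
1 → hit
Page faults: 6.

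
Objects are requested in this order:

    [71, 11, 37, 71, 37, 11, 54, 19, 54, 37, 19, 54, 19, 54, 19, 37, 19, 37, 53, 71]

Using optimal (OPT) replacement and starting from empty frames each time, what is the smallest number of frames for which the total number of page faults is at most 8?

f=1: 20 faults
f=2: 11 faults
f=3: 7 faults
f=4: 6 faults
f=5: 6 faults
f=6: 6 faults
Smallest f with faults ≤ 8 is 3.

3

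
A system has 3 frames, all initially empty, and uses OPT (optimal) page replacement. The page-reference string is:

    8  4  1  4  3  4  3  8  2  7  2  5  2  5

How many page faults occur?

8 → fault, frames [8]
4 → fault, frames [8, 4]
1 → fault, frames [8, 4, 1]
4 → hit
3 → fault, evict 1, frames [8, 4, 3]
4 → hit
3 → hit
8 → hit
2 → fault, evict 3, frames [8, 4, 2]
7 → fault, evict 4, frames [8, 2, 7]
2 → hit
5 → fault, evict 7, frames [8, 2, 5]
2 → hit
5 → hit
Page faults: 7.

7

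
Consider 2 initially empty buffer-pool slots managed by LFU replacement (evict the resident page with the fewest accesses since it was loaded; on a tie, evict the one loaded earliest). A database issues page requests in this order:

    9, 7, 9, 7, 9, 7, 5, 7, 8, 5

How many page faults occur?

9 -> miss, frames {9}
7 -> miss, frames {9,7}
9 -> hit
7 -> hit
9 -> hit
7 -> hit
5 -> miss, evict 9, frames {7,5}
7 -> hit
8 -> miss, evict 5, frames {7,8}
5 -> miss, evict 8, frames {7,5}
Page faults: 5.

5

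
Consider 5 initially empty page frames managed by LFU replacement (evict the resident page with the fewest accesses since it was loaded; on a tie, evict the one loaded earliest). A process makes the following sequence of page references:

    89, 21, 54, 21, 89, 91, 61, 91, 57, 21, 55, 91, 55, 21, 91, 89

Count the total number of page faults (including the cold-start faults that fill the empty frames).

7

89: miss, frames (89)
21: miss, frames (89 21)
54: miss, frames (89 21 54)
21: hit
89: hit
91: miss, frames (89 21 54 91)
61: miss, frames (89 21 54 91 61)
91: hit
57: miss, evict 54, frames (89 21 91 61 57)
21: hit
55: miss, evict 61, frames (89 21 91 57 55)
91: hit
55: hit
21: hit
91: hit
89: hit
Page faults: 7.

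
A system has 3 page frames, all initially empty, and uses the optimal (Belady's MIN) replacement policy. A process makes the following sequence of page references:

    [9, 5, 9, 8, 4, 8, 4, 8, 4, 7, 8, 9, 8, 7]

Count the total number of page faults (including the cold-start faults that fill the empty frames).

5

9 → miss, frames [9]
5 → miss, frames [9, 5]
9 → hit
8 → miss, frames [9, 5, 8]
4 → miss, evict 5, frames [9, 8, 4]
8 → hit
4 → hit
8 → hit
4 → hit
7 → miss, evict 4, frames [9, 8, 7]
8 → hit
9 → hit
8 → hit
7 → hit
Page faults: 5.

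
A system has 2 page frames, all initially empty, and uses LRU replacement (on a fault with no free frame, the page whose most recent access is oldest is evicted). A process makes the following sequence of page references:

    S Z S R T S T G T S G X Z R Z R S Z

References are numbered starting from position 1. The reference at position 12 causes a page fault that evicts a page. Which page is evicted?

S

pos 1: S -> miss, frames (S)
pos 2: Z -> miss, frames (S Z)
pos 3: S -> hit
pos 4: R -> miss, evict Z, frames (S R)
pos 5: T -> miss, evict S, frames (R T)
pos 6: S -> miss, evict R, frames (T S)
pos 7: T -> hit
pos 8: G -> miss, evict S, frames (T G)
pos 9: T -> hit
pos 10: S -> miss, evict G, frames (T S)
pos 11: G -> miss, evict T, frames (S G)
pos 12: X -> miss, evict S, frames (G X)
At position 12, page S is evicted.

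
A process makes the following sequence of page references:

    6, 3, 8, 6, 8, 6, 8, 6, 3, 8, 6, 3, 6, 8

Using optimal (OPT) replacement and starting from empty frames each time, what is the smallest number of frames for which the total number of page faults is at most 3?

f=1: 14 faults
f=2: 6 faults
f=3: 3 faults
Smallest f with faults ≤ 3 is 3.

3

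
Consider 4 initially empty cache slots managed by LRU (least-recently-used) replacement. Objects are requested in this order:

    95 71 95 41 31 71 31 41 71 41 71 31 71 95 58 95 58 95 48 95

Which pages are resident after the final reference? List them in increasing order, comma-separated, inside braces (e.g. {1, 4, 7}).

{48, 58, 71, 95}

95 → miss, frames (95)
71 → miss, frames (95 71)
95 → hit
41 → miss, frames (71 95 41)
31 → miss, frames (71 95 41 31)
71 → hit
31 → hit
41 → hit
71 → hit
41 → hit
71 → hit
31 → hit
71 → hit
95 → hit
58 → miss, evict 41, frames (31 71 95 58)
95 → hit
58 → hit
95 → hit
48 → miss, evict 31, frames (71 58 95 48)
95 → hit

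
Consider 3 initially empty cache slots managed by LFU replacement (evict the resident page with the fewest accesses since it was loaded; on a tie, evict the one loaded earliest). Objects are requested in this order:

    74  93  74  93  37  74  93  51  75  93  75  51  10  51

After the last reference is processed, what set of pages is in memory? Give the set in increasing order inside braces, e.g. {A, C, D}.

{51, 74, 93}

74 -> miss, frames (74)
93 -> miss, frames (74 93)
74 -> hit
93 -> hit
37 -> miss, frames (74 93 37)
74 -> hit
93 -> hit
51 -> miss, evict 37, frames (74 93 51)
75 -> miss, evict 51, frames (74 93 75)
93 -> hit
75 -> hit
51 -> miss, evict 75, frames (74 93 51)
10 -> miss, evict 51, frames (74 93 10)
51 -> miss, evict 10, frames (74 93 51)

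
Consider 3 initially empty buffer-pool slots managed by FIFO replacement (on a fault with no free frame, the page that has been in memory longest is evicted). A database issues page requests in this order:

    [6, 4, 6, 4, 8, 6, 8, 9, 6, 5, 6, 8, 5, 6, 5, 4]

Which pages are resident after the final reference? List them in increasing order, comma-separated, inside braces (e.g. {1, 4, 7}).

{4, 5, 8}

6 → miss, frames (6)
4 → miss, frames (6 4)
6 → hit
4 → hit
8 → miss, frames (6 4 8)
6 → hit
8 → hit
9 → miss, evict 6, frames (4 8 9)
6 → miss, evict 4, frames (8 9 6)
5 → miss, evict 8, frames (9 6 5)
6 → hit
8 → miss, evict 9, frames (6 5 8)
5 → hit
6 → hit
5 → hit
4 → miss, evict 6, frames (5 8 4)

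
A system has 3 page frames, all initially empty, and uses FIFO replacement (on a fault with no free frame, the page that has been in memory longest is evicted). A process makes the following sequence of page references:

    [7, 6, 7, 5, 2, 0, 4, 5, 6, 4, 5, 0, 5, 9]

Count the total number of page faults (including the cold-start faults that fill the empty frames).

10

7: fault, frames (7)
6: fault, frames (7 6)
7: hit
5: fault, frames (7 6 5)
2: fault, evict 7, frames (6 5 2)
0: fault, evict 6, frames (5 2 0)
4: fault, evict 5, frames (2 0 4)
5: fault, evict 2, frames (0 4 5)
6: fault, evict 0, frames (4 5 6)
4: hit
5: hit
0: fault, evict 4, frames (5 6 0)
5: hit
9: fault, evict 5, frames (6 0 9)
Page faults: 10.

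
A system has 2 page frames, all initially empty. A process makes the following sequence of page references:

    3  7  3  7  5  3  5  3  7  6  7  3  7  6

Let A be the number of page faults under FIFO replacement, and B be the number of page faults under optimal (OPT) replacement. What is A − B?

2

Under FIFO: F F . . F F . . F F . F F F → 9 faults.
Under OPT: F F . . F . . . F F . F . F → 7 faults.
A − B = 9 − 7 = 2.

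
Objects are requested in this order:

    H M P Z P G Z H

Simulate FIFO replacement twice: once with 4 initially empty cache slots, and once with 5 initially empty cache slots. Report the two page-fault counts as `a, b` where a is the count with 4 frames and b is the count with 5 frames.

4 frames: F F F F . F . F → 6 faults.
5 frames: F F F F . F . . → 5 faults.
5 < 6: adding a frame reduced faults, as is typical.

6, 5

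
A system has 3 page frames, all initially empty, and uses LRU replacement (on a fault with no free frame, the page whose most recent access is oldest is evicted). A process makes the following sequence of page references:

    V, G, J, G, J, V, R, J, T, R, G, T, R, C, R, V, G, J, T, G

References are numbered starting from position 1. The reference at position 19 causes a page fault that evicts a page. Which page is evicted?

pos 1: V -> fault, frames (V)
pos 2: G -> fault, frames (V G)
pos 3: J -> fault, frames (V G J)
pos 4: G -> hit
pos 5: J -> hit
pos 6: V -> hit
pos 7: R -> fault, evict G, frames (J V R)
pos 8: J -> hit
pos 9: T -> fault, evict V, frames (R J T)
pos 10: R -> hit
pos 11: G -> fault, evict J, frames (T R G)
pos 12: T -> hit
pos 13: R -> hit
pos 14: C -> fault, evict G, frames (T R C)
pos 15: R -> hit
pos 16: V -> fault, evict T, frames (C R V)
pos 17: G -> fault, evict C, frames (R V G)
pos 18: J -> fault, evict R, frames (V G J)
pos 19: T -> fault, evict V, frames (G J T)
At position 19, page V is evicted.

V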